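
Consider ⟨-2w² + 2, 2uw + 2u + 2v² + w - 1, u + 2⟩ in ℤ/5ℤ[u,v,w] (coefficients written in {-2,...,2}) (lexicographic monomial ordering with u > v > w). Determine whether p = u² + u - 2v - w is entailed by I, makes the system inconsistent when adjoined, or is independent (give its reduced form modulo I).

u² + u - 2v - w is independent of I; its normal form modulo I is -2v - w + 2.

First compute the reduced Gröbner basis of I by Buchberger's algorithm.
f_1 = -2w² + 2, LT = w².
f_2 = 2uw + 2u + 2v² + w - 1, LT = uw.
f_3 = u + 2, LT = u.

S(f_1,f_2): lcm = uw². S = -uw - u - v²w + 2w² - 2w.
  reduce S modulo (f_1, f_2, f_3):
  remainder -v²w + v² + w - 1 ≠ 0; add h_4 = -v²w + v² + w - 1 to the basis.

S(f_2,f_3): lcm = uw. S = u + v² + w + 2.
  reduce S modulo (f_1, f_2, f_3, h_4):
  remainder v² + w ≠ 0; add h_5 = v² + w to the basis.

The other S-polynomials (S(f_1,f_3), S(f_1,h_4), S(f_2,h_4), S(f_3,h_4), S(f_1,h_5), S(f_2,h_5), S(f_3,h_5), S(h_4,h_5)) all reduce to 0 modulo the current basis, so we have a Gröbner basis.
Inter-reduce: drop elements whose leading term is divisible by another's, tail-reduce, and make monic.
Reduced Gröbner basis: {u + 2, v² + w, w² - 1}.
Label its elements g_1 = u + 2, g_2 = v² + w, g_3 = w² - 1.

Reduce p = u² + u - 2v - w modulo G:
  leading term u²: subtract (u)·g_1 from u² + u - 2v - w → -u - 2v - w
  leading term u: subtract (-1)·g_1 from -u - 2v - w → -2v - w + 2
  leading term v: no divisor's leading term divides it; move -2v to the remainder.
  leading term w: no divisor's leading term divides it; move -w to the remainder.
  leading term 1: no divisor's leading term divides it; move 2 to the remainder.
  normal form = -2v - w + 2.
The normal form is nonzero, so p ∉ I. Since p minus its normal form lies in I, I + (p) = I + (r) where r = -2v - w + 2; decide whether this ideal is the whole ring.
Run Buchberger on G together with r (pairs among the g_i already reduce to 0 since G is a Gröbner basis):
g_1 = u + 2, LT = u.
g_2 = v² + w, LT = v².
g_3 = w² - 1, LT = w².
r = -2v - w + 2, LT = v.

The S-polynomials (S(g_1,g_2), S(g_1,g_3), S(g_1,r), S(g_2,g_3), S(g_2,r), S(g_3,r)) all reduce to 0 modulo the current basis, so we have a Gröbner basis.
Inter-reduce: drop elements whose leading term is divisible by another's, tail-reduce, and make monic.
Reduced Gröbner basis: {u + 2, v - 2w - 1, w² - 1}.
The reduced Gröbner basis of I + (p) is {u + 2, v - 2w - 1, w² - 1} ≠ {1}, a proper ideal, so the enlarged system stays consistent: p is independent of I, with normal form -2v - w + 2.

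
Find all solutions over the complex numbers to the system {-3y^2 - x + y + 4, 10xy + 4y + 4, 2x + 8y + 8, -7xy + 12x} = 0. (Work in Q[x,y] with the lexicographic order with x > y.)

{(0, -1)}

Compute a lex Gröbner basis by Buchberger's algorithm.
f_1 = -x - 3y^2 + y + 4, LT = x.
f_2 = 10xy + 4y + 4, LT = xy.
f_3 = 2x + 8y + 8, LT = x.
f_4 = -7xy + 12x, LT = xy.

S(f_1,f_2): lcm = xy. S = 3y^3 - y^2 - 22/5y - 2/5.
  leading term y^3: no divisor's leading term divides it; move 3y^3 to the remainder.
  leading term y^2: no divisor's leading term divides it; move -y^2 to the remainder.
  leading term y: no divisor's leading term divides it; move -22/5y to the remainder.
  leading term 1: no divisor's leading term divides it; move -2/5 to the remainder.
  remainder 3y^3 - y^2 - 22/5y - 2/5 ≠ 0; add h_5 = 3y^3 - y^2 - 22/5y - 2/5 to the basis.

S(f_1,f_3): lcm = x. S = 3y^2 - 5y - 8.
  leading term y^2: no divisor's leading term divides it; move 3y^2 to the remainder.
  leading term y: no divisor's leading term divides it; move -5y to the remainder.
  leading term 1: no divisor's leading term divides it; move -8 to the remainder.
  remainder 3y^2 - 5y - 8 ≠ 0; add h_6 = 3y^2 - 5y - 8 to the basis.

S(f_1,f_4): lcm = xy. S = 12/7x + 3y^3 - y^2 - 4y.
  leading term x: subtract (-12/7)·f_1 from 12/7x + 3y^3 - y^2 - 4y → 3y^3 - 43/7y^2 - 16/7y + 48/7
  leading term y^3: subtract (1)·h_5 from 3y^3 - 43/7y^2 - 16/7y + 48/7 → -36/7y^2 + 74/35y + 254/35
  leading term y^2: subtract (-12/7)·h_6 from -36/7y^2 + 74/35y + 254/35 → -226/35y - 226/35
  leading term y: no divisor's leading term divides it; move -226/35y to the remainder.
  leading term 1: no divisor's leading term divides it; move -226/35 to the remainder.
  remainder -226/35y - 226/35 ≠ 0; add h_7 = -226/35y - 226/35 to the basis.

S(f_2,f_3): lcm = xy. S = -4y^2 - 18/5y + 2/5.
  leading term y^2: subtract (-4/3)·h_6 from -4y^2 - 18/5y + 2/5 → -154/15y - 154/15
  leading term y: subtract (539/339)·h_7 from -154/15y - 154/15 → 0
  remainder 0.

S(f_2,f_4): lcm = xy. S = 12/7x + 2/5y + 2/5.
  leading term x: subtract (-12/7)·f_1 from 12/7x + 2/5y + 2/5 → -36/7y^2 + 74/35y + 254/35
  leading term y^2: subtract (-12/7)·h_6 from -36/7y^2 + 74/35y + 254/35 → -226/35y - 226/35
  leading term y: subtract (1)·h_7 from -226/35y - 226/35 → 0
  remainder 0.

S(f_3,f_4): lcm = xy. S = 12/7x + 4y^2 + 4y.
  leading term x: subtract (-12/7)·f_1 from 12/7x + 4y^2 + 4y → -8/7y^2 + 40/7y + 48/7
  leading term y^2: subtract (-8/21)·h_6 from -8/7y^2 + 40/7y + 48/7 → 80/21y + 80/21
  leading term y: subtract (-200/339)·h_7 from 80/21y + 80/21 → 0
  remainder 0.

S(f_1,h_5): leading monomials are coprime, so the S-polynomial reduces to 0 (Buchberger's first criterion).
S(f_2,h_5): lcm = xy^3. S = 1/3xy^2 + 22/15xy + 2/15x + 2/5y^3 + 2/5y^2.
  leading term xy^2: subtract (-1/3y^2)·f_1 from 1/3xy^2 + 22/15xy + 2/15x + 2/5y^3 + 2/5y^2 → 22/15xy + 2/15x - y^4 + 11/15y^3 + 26/15y^2
  leading term xy: subtract (-22/15y)·f_1 from 22/15xy + 2/15x - y^4 + 11/15y^3 + 26/15y^2 → 2/15x - y^4 - 11/3y^3 + 16/5y^2 + 88/15y
  leading term x: subtract (-2/15)·f_1 from 2/15x - y^4 - 11/3y^3 + 16/5y^2 + 88/15y → -y^4 - 11/3y^3 + 14/5y^2 + 6y + 8/15
  leading term y^4: subtract (-1/3y)·h_5 from -y^4 - 11/3y^3 + 14/5y^2 + 6y + 8/15 → -4y^3 + 4/3y^2 + 88/15y + 8/15
  leading term y^3: subtract (-4/3)·h_5 from -4y^3 + 4/3y^2 + 88/15y + 8/15 → 0
  remainder 0.

S(f_3,h_5): leading monomials are coprime, so the S-polynomial reduces to 0 (Buchberger's first criterion).
S(f_4,h_5): lcm = xy^3. S = -29/21xy^2 + 22/15xy + 2/15x.
  leading term xy^2: subtract (29/21y^2)·f_1 from -29/21xy^2 + 22/15xy + 2/15x → 22/15xy + 2/15x + 29/7y^4 - 29/21y^3 - 116/21y^2
  leading term xy: subtract (-22/15y)·f_1 from 22/15xy + 2/15x + 29/7y^4 - 29/21y^3 - 116/21y^2 → 2/15x + 29/7y^4 - 607/105y^3 - 142/35y^2 + 88/15y
  leading term x: subtract (-2/15)·f_1 from 2/15x + 29/7y^4 - 607/105y^3 - 142/35y^2 + 88/15y → 29/7y^4 - 607/105y^3 - 156/35y^2 + 6y + 8/15
  leading term y^4: subtract (29/21y)·h_5 from 29/7y^4 - 607/105y^3 - 156/35y^2 + 6y + 8/15 → -22/5y^3 + 34/21y^2 + 688/105y + 8/15
  leading term y^3: subtract (-22/15)·h_5 from -22/5y^3 + 34/21y^2 + 688/105y + 8/15 → 16/105y^2 + 52/525y - 4/75
  leading term y^2: subtract (16/315)·h_6 from 16/105y^2 + 52/525y - 4/75 → 556/1575y + 556/1575
  leading term y: subtract (-278/5085)·h_7 from 556/1575y + 556/1575 → 0
  remainder 0.

S(f_1,h_6): leading monomials are coprime, so the S-polynomial reduces to 0 (Buchberger's first criterion).
S(f_2,h_6): lcm = xy^2. S = 5/3xy + 8/3x + 2/5y^2 + 2/5y.
  leading term xy: subtract (-5/3y)·f_1 from 5/3xy + 8/3x + 2/5y^2 + 2/5y → 8/3x - 5y^3 + 31/15y^2 + 106/15y
  leading term x: subtract (-8/3)·f_1 from 8/3x - 5y^3 + 31/15y^2 + 106/15y → -5y^3 - 89/15y^2 + 146/15y + 32/3
  leading term y^3: subtract (-5/3)·h_5 from -5y^3 - 89/15y^2 + 146/15y + 32/3 → -38/5y^2 + 12/5y + 10
  leading term y^2: subtract (-38/15)·h_6 from -38/5y^2 + 12/5y + 10 → -154/15y - 154/15
  leading term y: subtract (539/339)·h_7 from -154/15y - 154/15 → 0
  remainder 0.

S(f_3,h_6): leading monomials are coprime, so the S-polynomial reduces to 0 (Buchberger's first criterion).
S(f_4,h_6): lcm = xy^2. S = -1/21xy + 8/3x.
  leading term xy: subtract (1/21y)·f_1 from -1/21xy + 8/3x → 8/3x + 1/7y^3 - 1/21y^2 - 4/21y
  leading term x: subtract (-8/3)·f_1 from 8/3x + 1/7y^3 - 1/21y^2 - 4/21y → 1/7y^3 - 169/21y^2 + 52/21y + 32/3
  leading term y^3: subtract (1/21)·h_5 from 1/7y^3 - 169/21y^2 + 52/21y + 32/3 → -8y^2 + 94/35y + 374/35
  leading term y^2: subtract (-8/3)·h_6 from -8y^2 + 94/35y + 374/35 → -1118/105y - 1118/105
  leading term y: subtract (559/339)·h_7 from -1118/105y - 1118/105 → 0
  remainder 0.

S(h_5,h_6): lcm = y^3. S = 4/3y^2 + 6/5y - 2/15.
  leading term y^2: subtract (4/9)·h_6 from 4/3y^2 + 6/5y - 2/15 → 154/45y + 154/45
  leading term y: subtract (-539/1017)·h_7 from 154/45y + 154/45 → 0
  remainder 0.

S(f_1,h_7): leading monomials are coprime, so the S-polynomial reduces to 0 (Buchberger's first criterion).
S(f_2,h_7): lcm = xy. S = -x + 2/5y + 2/5.
  leading term x: subtract (1)·f_1 from -x + 2/5y + 2/5 → 3y^2 - 3/5y - 18/5
  leading term y^2: subtract (1)·h_6 from 3y^2 - 3/5y - 18/5 → 22/5y + 22/5
  leading term y: subtract (-77/113)·h_7 from 22/5y + 22/5 → 0
  remainder 0.

S(f_3,h_7): leading monomials are coprime, so the S-polynomial reduces to 0 (Buchberger's first criterion).
S(f_4,h_7): lcm = xy. S = -19/7x.
  leading term x: subtract (19/7)·f_1 from -19/7x → 57/7y^2 - 19/7y - 76/7
  leading term y^2: subtract (19/7)·h_6 from 57/7y^2 - 19/7y - 76/7 → 76/7y + 76/7
  leading term y: subtract (-190/113)·h_7 from 76/7y + 76/7 → 0
  remainder 0.

S(h_5,h_7): lcm = y^3. S = -4/3y^2 - 22/15y - 2/15.
  leading term y^2: subtract (-4/9)·h_6 from -4/3y^2 - 22/15y - 2/15 → -166/45y - 166/45
  leading term y: subtract (581/1017)·h_7 from -166/45y - 166/45 → 0
  remainder 0.

S(h_6,h_7): lcm = y^2. S = -8/3y - 8/3.
  leading term y: subtract (140/339)·h_7 from -8/3y - 8/3 → 0
  remainder 0.

Every S-polynomial of the final basis reduces to 0, so we have a Gröbner basis.
Inter-reduce: drop elements whose leading term is divisible by another's, tail-reduce, and make monic.
Reduced Gröbner basis: {x, y + 1}.

Since the basis is lex-ordered, y + 1 is univariate in y. Its roots are {-1}. Back-substituting each root into the other basis elements fixes the other coordinates.
  y = -1: the earlier basis element becomes x = 0, giving x = 0 — point (0, -1).
Each listed point satisfies every original equation (direct substitution).
Zero-dimensionality of the ideal guarantees finitely many solutions over ℂ.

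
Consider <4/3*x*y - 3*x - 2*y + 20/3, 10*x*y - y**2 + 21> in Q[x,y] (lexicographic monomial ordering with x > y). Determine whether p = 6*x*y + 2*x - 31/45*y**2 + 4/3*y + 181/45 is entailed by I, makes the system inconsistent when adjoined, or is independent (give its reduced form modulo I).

First compute the reduced Gröbner basis of I by Buchberger's algorithm.
f_1 = 4/3*x*y - 3*x - 2*y + 20/3, LT = x*y.
f_2 = 10*x*y - y**2 + 21, LT = x*y.

S(f_1,f_2): lcm = x*y. S = -9/4*x + 1/10*y**2 - 3/2*y + 29/10.
  reduce S modulo (f_1, f_2):
  remainder -9/4*x + 1/10*y**2 - 3/2*y + 29/10 ≠ 0; add h_3 = -9/4*x + 1/10*y**2 - 3/2*y + 29/10 to the basis.

S(f_1,h_3): lcm = x*y. S = -9/4*x + 2/45*y**3 - 2/3*y**2 - 19/90*y + 5.
  reduce S modulo (f_1, f_2, h_3):
  remainder 2/45*y**3 - 23/30*y**2 + 58/45*y + 21/10 ≠ 0; add h_4 = 2/45*y**3 - 23/30*y**2 + 58/45*y + 21/10 to the basis.

The other S-polynomials (S(f_2,h_3), S(f_1,h_4), S(f_2,h_4), S(h_3,h_4)) all reduce to 0 modulo the current basis, so we have a Gröbner basis.
Inter-reduce: drop elements whose leading term is divisible by another's, tail-reduce, and make monic.
Reduced Gröbner basis: {x - 2/45*y**2 + 2/3*y - 58/45, y**3 - 69/4*y**2 + 29*y + 189/4}.
Label its elements g_1 = x - 2/45*y**2 + 2/3*y - 58/45, g_2 = y**3 - 69/4*y**2 + 29*y + 189/4.

Reduce p = 6*x*y + 2*x - 31/45*y**2 + 4/3*y + 181/45 modulo G:
  leading term x*y: subtract (6*y)·g_1 from 6*x*y + 2*x - 31/45*y**2 + 4/3*y + 181/45 → 2*x + 4/15*y**3 - 211/45*y**2 + 136/15*y + 181/45
  leading term x: subtract (2)·g_1 from 2*x + 4/15*y**3 - 211/45*y**2 + 136/15*y + 181/45 → 4/15*y**3 - 23/5*y**2 + 116/15*y + 33/5
  leading term y**3: subtract (4/15)·g_2 from 4/15*y**3 - 23/5*y**2 + 116/15*y + 33/5 → -6
  leading term 1: no divisor's leading term divides it; move -6 to the remainder.
  normal form = -6.
The normal form is nonzero, so p ∉ I. Since p minus its normal form lies in I, I + (p) = I + (r) where r = -6; decide whether this ideal is the whole ring.
Here r = -6 is a nonzero constant, hence a unit: 1 ∈ I + (p), the Gröbner basis of I + (p) is {1}, and the enlarged system has no common solution — adjoining p is inconsistent.

Adjoining 6*x*y + 2*x - 31/45*y**2 + 4/3*y + 181/45 makes the ideal the whole ring: the system is inconsistent.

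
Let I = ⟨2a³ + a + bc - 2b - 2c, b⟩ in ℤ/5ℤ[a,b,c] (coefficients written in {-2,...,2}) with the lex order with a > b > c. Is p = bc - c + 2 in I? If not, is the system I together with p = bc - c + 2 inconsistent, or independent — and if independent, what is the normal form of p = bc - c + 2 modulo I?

First compute the reduced Gröbner basis of I by Buchberger's algorithm.
f_1 = 2a³ + a + bc - 2b - 2c, LT = a³.
f_2 = b, LT = b.

S(f_1,f_2): leading monomials are coprime, so the S-polynomial reduces to 0 (Buchberger's first criterion).
Every S-polynomial of the final basis reduces to 0, so we have a Gröbner basis.
Inter-reduce: drop elements whose leading term is divisible by another's, tail-reduce, and make monic.
Reduced Gröbner basis: {a³ - 2a - c, b}.
Label its elements g_1 = a³ - 2a - c, g_2 = b.

Reduce p = bc - c + 2 modulo G:
  leading term bc: subtract (c)·g_2 from bc - c + 2 → -c + 2
  leading term c: no divisor's leading term divides it; move -c to the remainder.
  leading term 1: no divisor's leading term divides it; move 2 to the remainder.
  normal form = -c + 2.
The normal form is nonzero, so p ∉ I. Since p minus its normal form lies in I, I + (p) = I + (r) where r = -c + 2; decide whether this ideal is the whole ring.
Run Buchberger on G together with r (pairs among the g_i already reduce to 0 since G is a Gröbner basis):
g_1 = a³ - 2a - c, LT = a³.
g_2 = b, LT = b.
r = -c + 2, LT = c.

S(g_1,g_2): leading monomials are coprime, so the S-polynomial reduces to 0 (Buchberger's first criterion).
S(g_1,r): leading monomials are coprime, so the S-polynomial reduces to 0 (Buchberger's first criterion).
S(g_2,r): leading monomials are coprime, so the S-polynomial reduces to 0 (Buchberger's first criterion).
Every S-polynomial of the final basis reduces to 0, so we have a Gröbner basis.
Inter-reduce: drop elements whose leading term is divisible by another's, tail-reduce, and make monic.
Reduced Gröbner basis: {a³ - 2a - 2, b, c - 2}.
The reduced Gröbner basis of I + (p) is {a³ - 2a - 2, b, c - 2} ≠ {1}, a proper ideal, so the enlarged system stays consistent: p is independent of I, with normal form -c + 2.

bc - c + 2 is independent of I; its normal form modulo I is -c + 2.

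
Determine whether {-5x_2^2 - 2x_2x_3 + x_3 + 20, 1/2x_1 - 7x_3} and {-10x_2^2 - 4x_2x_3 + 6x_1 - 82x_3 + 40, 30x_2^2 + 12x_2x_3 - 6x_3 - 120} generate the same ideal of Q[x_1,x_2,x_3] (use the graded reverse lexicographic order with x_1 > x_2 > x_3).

Yes, the ideals are equal.

Two ideals are equal iff their reduced Gröbner bases coincide (the reduced basis is unique for a fixed ordering).
Buchberger on the first generating set:
f_1 = -5x_2^2 - 2x_2x_3 + x_3 + 20, LT = x_2^2.
f_2 = 1/2x_1 - 7x_3, LT = x_1.

S(f_1,f_2): leading monomials are coprime, so the S-polynomial reduces to 0 (Buchberger's first criterion).
Every S-polynomial of the final basis reduces to 0, so we have a Gröbner basis.
Inter-reduce: drop elements whose leading term is divisible by another's, tail-reduce, and make monic.
Reduced Gröbner basis: {x_2^2 + 2/5x_2x_3 - 1/5x_3 - 4, x_1 - 14x_3}.

Buchberger on the second generating set:
h_1 = -10x_2^2 - 4x_2x_3 + 6x_1 - 82x_3 + 40, LT = x_2^2.
h_2 = 30x_2^2 + 12x_2x_3 - 6x_3 - 120, LT = x_2^2.

S(h_1,h_2): lcm = x_2^2. S = -3/5x_1 + 42/5x_3.
  leading term x_1: no divisor's leading term divides it; move -3/5x_1 to the remainder.
  leading term x_3: no divisor's leading term divides it; move 42/5x_3 to the remainder.
  remainder -3/5x_1 + 42/5x_3 ≠ 0; add k_3 = -3/5x_1 + 42/5x_3 to the basis.

S(h_1,k_3): leading monomials are coprime, so the S-polynomial reduces to 0 (Buchberger's first criterion).
S(h_2,k_3): leading monomials are coprime, so the S-polynomial reduces to 0 (Buchberger's first criterion).
Every S-polynomial of the final basis reduces to 0, so we have a Gröbner basis.
Inter-reduce: drop elements whose leading term is divisible by another's, tail-reduce, and make monic.
Reduced Gröbner basis: {x_2^2 + 2/5x_2x_3 - 1/5x_3 - 4, x_1 - 14x_3}.

The two bases agree; hence the ideals are identical.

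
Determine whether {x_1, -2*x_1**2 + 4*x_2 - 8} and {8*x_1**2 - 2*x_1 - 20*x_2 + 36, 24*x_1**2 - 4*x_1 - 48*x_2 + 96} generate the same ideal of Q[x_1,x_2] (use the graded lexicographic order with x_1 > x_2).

No, the ideals differ.

Two ideals are equal iff their reduced Gröbner bases coincide (the reduced basis is unique for a fixed ordering).
Buchberger on the first generating set:
f_1 = x_1, LT = x_1.
f_2 = -2*x_1**2 + 4*x_2 - 8, LT = x_1**2.

S(f_1,f_2): lcm = x_1**2. S = 2*x_2 - 4.
  leading term x_2: no divisor's leading term divides it; move 2*x_2 to the remainder.
  leading term 1: no divisor's leading term divides it; move -4 to the remainder.
  remainder 2*x_2 - 4 ≠ 0; add g_3 = 2*x_2 - 4 to the basis.

The other S-polynomials (S(f_1,g_3), S(f_2,g_3)) all reduce to 0 modulo the current basis, so we have a Gröbner basis.
Inter-reduce: drop elements whose leading term is divisible by another's, tail-reduce, and make monic.
Reduced Gröbner basis: {x_1, x_2 - 2}.

Buchberger on the second generating set:
h_1 = 8*x_1**2 - 2*x_1 - 20*x_2 + 36, LT = x_1**2.
h_2 = 24*x_1**2 - 4*x_1 - 48*x_2 + 96, LT = x_1**2.

S(h_1,h_2): lcm = x_1**2. S = -1/12*x_1 - 1/2*x_2 + 1/2.
  leading term x_1: no divisor's leading term divides it; move -1/12*x_1 to the remainder.
  leading term x_2: no divisor's leading term divides it; move -1/2*x_2 to the remainder.
  leading term 1: no divisor's leading term divides it; move 1/2 to the remainder.
  remainder -1/12*x_1 - 1/2*x_2 + 1/2 ≠ 0; add k_3 = -1/12*x_1 - 1/2*x_2 + 1/2 to the basis.

S(h_1,k_3): lcm = x_1**2. S = -6*x_1*x_2 + 23/4*x_1 - 5/2*x_2 + 9/2.
  leading term x_1*x_2: subtract (72*x_2)·k_3 from -6*x_1*x_2 + 23/4*x_1 - 5/2*x_2 + 9/2 → 36*x_2**2 + 23/4*x_1 - 77/2*x_2 + 9/2
  leading term x_2**2: no divisor's leading term divides it; move 36*x_2**2 to the remainder.
  leading term x_1: subtract (-69)·k_3 from 23/4*x_1 - 77/2*x_2 + 9/2 → -73*x_2 + 39
  leading term x_2: no divisor's leading term divides it; move -73*x_2 to the remainder.
  leading term 1: no divisor's leading term divides it; move 39 to the remainder.
  remainder 36*x_2**2 - 73*x_2 + 39 ≠ 0; add k_4 = 36*x_2**2 - 73*x_2 + 39 to the basis.

The other S-polynomials (S(h_2,k_3), S(h_1,k_4), S(h_2,k_4), S(k_3,k_4)) all reduce to 0 modulo the current basis, so we have a Gröbner basis.
Inter-reduce: drop elements whose leading term is divisible by another's, tail-reduce, and make monic.
Reduced Gröbner basis: {x_2**2 - 73/36*x_2 + 13/12, x_1 + 6*x_2 - 6}.

The bases are distinct; the ideals are different.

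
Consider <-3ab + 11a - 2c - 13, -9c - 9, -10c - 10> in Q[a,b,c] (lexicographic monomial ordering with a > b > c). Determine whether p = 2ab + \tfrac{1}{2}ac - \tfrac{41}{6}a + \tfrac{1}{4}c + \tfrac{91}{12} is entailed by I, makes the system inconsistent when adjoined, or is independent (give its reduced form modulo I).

First compute the reduced Gröbner basis of I by Buchberger's algorithm.
f_1 = -3ab + 11a - 2c - 13, LT = ab.
f_2 = -9c - 9, LT = c.
f_3 = -10c - 10, LT = c.

The S-polynomials (S(f_1,f_2), S(f_1,f_3), S(f_2,f_3)) all reduce to 0 modulo the current basis, so we have a Gröbner basis.
Inter-reduce: drop elements whose leading term is divisible by another's, tail-reduce, and make monic.
Reduced Gröbner basis: {ab - \tfrac{11}{3}a + \tfrac{11}{3}, c + 1}.
Label its elements g_1 = ab - \tfrac{11}{3}a + \tfrac{11}{3}, g_2 = c + 1.

Reduce p = 2ab + \tfrac{1}{2}ac - \tfrac{41}{6}a + \tfrac{1}{4}c + \tfrac{91}{12} modulo G:
  leading term ab: subtract (2)·g_1 from 2ab + \tfrac{1}{2}ac - \tfrac{41}{6}a + \tfrac{1}{4}c + \tfrac{91}{12} → \tfrac{1}{2}ac + \tfrac{1}{2}a + \tfrac{1}{4}c + \tfrac{1}{4}
  leading term ac: subtract (\tfrac{1}{2}a)·g_2 from \tfrac{1}{2}ac + \tfrac{1}{2}a + \tfrac{1}{4}c + \tfrac{1}{4} → \tfrac{1}{4}c + \tfrac{1}{4}
  leading term c: subtract (\tfrac{1}{4})·g_2 from \tfrac{1}{4}c + \tfrac{1}{4} → 0
  normal form = 0.
Since the normal form is 0, p ∈ I.

2ab + \tfrac{1}{2}ac - \tfrac{41}{6}a + \tfrac{1}{4}c + \tfrac{91}{12} lies in I (it reduces to 0).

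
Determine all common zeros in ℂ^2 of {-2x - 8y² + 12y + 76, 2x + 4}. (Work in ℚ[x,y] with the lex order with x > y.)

{(-2, -5/2), (-2, 4)}

Compute a lex Gröbner basis by Buchberger's algorithm.
f_1 = -2x - 8y² + 12y + 76, LT = x.
f_2 = 2x + 4, LT = x.

S(f_1,f_2): lcm = x. S = 4y² - 6y - 40.
  leading term y²: no divisor's leading term divides it; move 4y² to the remainder.
  leading term y: no divisor's leading term divides it; move -6y to the remainder.
  leading term 1: no divisor's leading term divides it; move -40 to the remainder.
  remainder 4y² - 6y - 40 ≠ 0; add h_3 = 4y² - 6y - 40 to the basis.

The other S-polynomials (S(f_1,h_3), S(f_2,h_3)) all reduce to 0 modulo the current basis, so we have a Gröbner basis.
Inter-reduce: drop elements whose leading term is divisible by another's, tail-reduce, and make monic.
Reduced Gröbner basis: {x + 2, y² - 3/2y - 10}.

Since the basis is lex-ordered, y² - 3/2y - 10 is univariate in y. Its roots are {-5/2, 4}. Back-substituting each root into the other basis elements fixes the other coordinates.
  y = -5/2: the earlier basis element becomes x + 2 = 0, giving x = -2 — point (-2, -5/2).
  y = 4: the earlier basis element becomes x + 2 = 0, giving x = -2 — point (-2, 4).
A lex Gröbner basis triangularizes the system, enabling back-substitution.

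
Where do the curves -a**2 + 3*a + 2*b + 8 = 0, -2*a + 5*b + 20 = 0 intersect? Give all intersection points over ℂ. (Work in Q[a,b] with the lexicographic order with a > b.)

{(0, -4), (19/5, -62/25)}

Compute a lex Gröbner basis by Buchberger's algorithm.
f_1 = -a**2 + 3*a + 2*b + 8, LT = a**2.
f_2 = -2*a + 5*b + 20, LT = a.

S(f_1,f_2): lcm = a**2. S = 5/2*a*b + 7*a - 2*b - 8.
  leading term a*b: subtract (-5/4*b)·f_2 from 5/2*a*b + 7*a - 2*b - 8 → 7*a + 25/4*b**2 + 23*b - 8
  leading term a: subtract (-7/2)·f_2 from 7*a + 25/4*b**2 + 23*b - 8 → 25/4*b**2 + 81/2*b + 62
  leading term b**2: no divisor's leading term divides it; move 25/4*b**2 to the remainder.
  leading term b: no divisor's leading term divides it; move 81/2*b to the remainder.
  leading term 1: no divisor's leading term divides it; move 62 to the remainder.
  remainder 25/4*b**2 + 81/2*b + 62 ≠ 0; add h_3 = 25/4*b**2 + 81/2*b + 62 to the basis.

S(f_1,h_3): leading monomials are coprime, so the S-polynomial reduces to 0 (Buchberger's first criterion).
S(f_2,h_3): leading monomials are coprime, so the S-polynomial reduces to 0 (Buchberger's first criterion).
Every S-polynomial of the final basis reduces to 0, so we have a Gröbner basis.
Inter-reduce: drop elements whose leading term is divisible by another's, tail-reduce, and make monic.
Reduced Gröbner basis: {a - 5/2*b - 10, b**2 + 162/25*b + 248/25}.

Elimination: the polynomial b**2 + 162/25*b + 248/25 lies in the elimination ideal for b, so b ∈ {-4, -62/25}. For each such b, the remaining basis elements (now univariate) give the rest of the solution.
  b = -4: the earlier basis element becomes a = 0, giving a = 0 — point (0, -4).
  b = -62/25: the earlier basis element becomes a - 19/5 = 0, giving a = 19/5 — point (19/5, -62/25).
Each listed point satisfies every original equation (direct substitution).
Zero-dimensionality of the ideal guarantees finitely many solutions over ℂ.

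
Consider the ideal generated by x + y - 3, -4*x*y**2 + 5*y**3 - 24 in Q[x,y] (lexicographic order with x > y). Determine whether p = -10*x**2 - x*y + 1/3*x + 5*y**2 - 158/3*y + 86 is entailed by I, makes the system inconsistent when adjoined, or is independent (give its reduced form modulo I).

Adjoining -10*x**2 - x*y + 1/3*x + 5*y**2 - 158/3*y + 86 makes the ideal the whole ring: the system is inconsistent.

First compute the reduced Gröbner basis of I by Buchberger's algorithm.
f_1 = x + y - 3, LT = x.
f_2 = -4*x*y**2 + 5*y**3 - 24, LT = x*y**2.

S(f_1,f_2): lcm = x*y**2. S = 9/4*y**3 - 3*y**2 - 6.
  leading term y**3: no divisor's leading term divides it; move 9/4*y**3 to the remainder.
  leading term y**2: no divisor's leading term divides it; move -3*y**2 to the remainder.
  leading term 1: no divisor's leading term divides it; move -6 to the remainder.
  remainder 9/4*y**3 - 3*y**2 - 6 ≠ 0; add h_3 = 9/4*y**3 - 3*y**2 - 6 to the basis.

The other S-polynomials (S(f_1,h_3), S(f_2,h_3)) all reduce to 0 modulo the current basis, so we have a Gröbner basis.
Inter-reduce: drop elements whose leading term is divisible by another's, tail-reduce, and make monic.
Reduced Gröbner basis: {x + y - 3, y**3 - 4/3*y**2 - 8/3}.
Label its elements g_1 = x + y - 3, g_2 = y**3 - 4/3*y**2 - 8/3.

Reduce p = -10*x**2 - x*y + 1/3*x + 5*y**2 - 158/3*y + 86 modulo G:
  leading term x**2: subtract (-10*x)·g_1 from -10*x**2 - x*y + 1/3*x + 5*y**2 - 158/3*y + 86 → 9*x*y - 89/3*x + 5*y**2 - 158/3*y + 86
  leading term x*y: subtract (9*y)·g_1 from 9*x*y - 89/3*x + 5*y**2 - 158/3*y + 86 → -89/3*x - 4*y**2 - 77/3*y + 86
  leading term x: subtract (-89/3)·g_1 from -89/3*x - 4*y**2 - 77/3*y + 86 → -4*y**2 + 4*y - 3
  leading term y**2: no divisor's leading term divides it; move -4*y**2 to the remainder.
  leading term y: no divisor's leading term divides it; move 4*y to the remainder.
  leading term 1: no divisor's leading term divides it; move -3 to the remainder.
  normal form = -4*y**2 + 4*y - 3.
The normal form is nonzero, so p ∉ I. Since p minus its normal form lies in I, I + (p) = I + (r) where r = -4*y**2 + 4*y - 3; decide whether this ideal is the whole ring.
Run Buchberger on G together with r (pairs among the g_i already reduce to 0 since G is a Gröbner basis):
g_1 = x + y - 3, LT = x.
g_2 = y**3 - 4/3*y**2 - 8/3, LT = y**3.
r = -4*y**2 + 4*y - 3, LT = y**2.

S(g_2,r): lcm = y**3. S = -1/3*y**2 - 3/4*y - 8/3.
  leading term y**2: subtract (1/12)·r from -1/3*y**2 - 3/4*y - 8/3 → -13/12*y - 29/12
  leading term y: no divisor's leading term divides it; move -13/12*y to the remainder.
  leading term 1: no divisor's leading term divides it; move -29/12 to the remainder.
  remainder -13/12*y - 29/12 ≠ 0; add m_4 = -13/12*y - 29/12 to the basis.

S(g_2,m_4): lcm = y**3. S = -139/39*y**2 - 8/3.
  leading term y**2: subtract (139/156)·r from -139/39*y**2 - 8/3 → -139/39*y + 1/156
  leading term y: subtract (556/169)·m_4 from -139/39*y + 1/156 → 5379/676
  leading term 1: no divisor's leading term divides it; move 5379/676 to the remainder.
  remainder 5379/676 ≠ 0; add m_5 = 5379/676 to the basis.

The other S-polynomials (S(g_1,g_2), S(g_1,r), S(g_1,m_4), S(r,m_4), S(g_1,m_5), S(g_2,m_5), S(r,m_5), S(m_4,m_5)) all reduce to 0 modulo the current basis, so we have a Gröbner basis.
Inter-reduce: drop elements whose leading term is divisible by another's, tail-reduce, and make monic.
Reduced Gröbner basis: {1}.
The reduced Gröbner basis of I + (p) is {1}: the ideal is the whole ring, so the enlarged system has no common solution — adjoining p is inconsistent.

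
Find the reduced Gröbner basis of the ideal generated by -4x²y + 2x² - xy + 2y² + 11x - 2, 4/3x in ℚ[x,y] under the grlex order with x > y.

f_1 = -4x²y + 2x² - xy + 2y² + 11x - 2, LT = x²y.
f_2 = 4/3x, LT = x.

S(f_1,f_2): lcm = x²y. S = -½x² + ¼xy - ½y² - 11/4x + ½.
  reduce S modulo (f_1, f_2):
  remainder -½y² + ½ ≠ 0; add g_3 = -½y² + ½ to the basis.

The other S-polynomials (S(f_1,g_3), S(f_2,g_3)) all reduce to 0 modulo the current basis, so we have a Gröbner basis.
Inter-reduce: drop elements whose leading term is divisible by another's, tail-reduce, and make monic.

G = {y² - 1, x}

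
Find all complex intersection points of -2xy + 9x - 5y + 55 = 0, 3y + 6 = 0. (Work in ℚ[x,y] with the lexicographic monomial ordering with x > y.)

Compute a lex Gröbner basis by Buchberger's algorithm.
f_1 = -2xy + 9x - 5y + 55, LT = xy.
f_2 = 3y + 6, LT = y.

S(f_1,f_2): lcm = xy. S = -13/2x + 5/2y - 55/2.
  leading term x: no divisor's leading term divides it; move -13/2x to the remainder.
  leading term y: subtract (⅚)·f_2 from 5/2y - 55/2 → -65/2
  leading term 1: no divisor's leading term divides it; move -65/2 to the remainder.
  remainder -13/2x - 65/2 ≠ 0; add h_3 = -13/2x - 65/2 to the basis.

The other S-polynomials (S(f_1,h_3), S(f_2,h_3)) all reduce to 0 modulo the current basis, so we have a Gröbner basis.
Inter-reduce: drop elements whose leading term is divisible by another's, tail-reduce, and make monic.
Reduced Gröbner basis: {x + 5, y + 2}.

The lex basis is triangular: the last element involves only y. Solving y + 2 = 0 gives y ∈ {-2}; substituting each value into the earlier elements determines the remaining variables.
  y = -2: the earlier basis element becomes x + 5 = 0, giving x = -5 — point (-5, -2).

{(-5, -2)}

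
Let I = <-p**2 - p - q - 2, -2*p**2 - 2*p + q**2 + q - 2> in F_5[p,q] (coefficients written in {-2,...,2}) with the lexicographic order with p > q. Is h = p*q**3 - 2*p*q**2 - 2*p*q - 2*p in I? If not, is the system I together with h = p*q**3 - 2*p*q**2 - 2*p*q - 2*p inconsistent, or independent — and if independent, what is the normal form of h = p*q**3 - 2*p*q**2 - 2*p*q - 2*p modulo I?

p*q**3 - 2*p*q**2 - 2*p*q - 2*p is independent of I; its normal form modulo I is p*q - 2*p.

First compute the reduced Gröbner basis of I by Buchberger's algorithm.
f_1 = -p**2 - p - q - 2, LT = p**2.
f_2 = -2*p**2 - 2*p + q**2 + q - 2, LT = p**2.

S(f_1,f_2): lcm = p**2. S = -2*q**2 - q + 1.
  reduce S modulo (f_1, f_2):
  remainder -2*q**2 - q + 1 ≠ 0; add k_3 = -2*q**2 - q + 1 to the basis.

The other S-polynomials (S(f_1,k_3), S(f_2,k_3)) all reduce to 0 modulo the current basis, so we have a Gröbner basis.
Inter-reduce: drop elements whose leading term is divisible by another's, tail-reduce, and make monic.
Reduced Gröbner basis: {p**2 + p + q + 2, q**2 - 2*q + 2}.
Label its elements g_1 = p**2 + p + q + 2, g_2 = q**2 - 2*q + 2.

Reduce h = p*q**3 - 2*p*q**2 - 2*p*q - 2*p modulo G:
  leading term p*q**3: subtract (p*q)·g_2 from p*q**3 - 2*p*q**2 - 2*p*q - 2*p → p*q - 2*p
  leading term p*q: no divisor's leading term divides it; move p*q to the remainder.
  leading term p: no divisor's leading term divides it; move -2*p to the remainder.
  normal form = p*q - 2*p.
The normal form is nonzero, so h ∉ I. Since h minus its normal form lies in I, I + (h) = I + (r) where r = p*q - 2*p; decide whether this ideal is the whole ring.
Run Buchberger on G together with r (pairs among the g_i already reduce to 0 since G is a Gröbner basis):
g_1 = p**2 + p + q + 2, LT = p**2.
g_2 = q**2 - 2*q + 2, LT = q**2.
r = p*q - 2*p, LT = p*q.

S(g_1,r): lcm = p**2*q. S = 2*p**2 + p*q + q**2 + 2*q.
  reduce S modulo (g_1, g_2, r):
  remainder 2*q - 1 ≠ 0; add m_4 = 2*q - 1 to the basis.

S(g_2,r): lcm = p*q**2. S = 2*p.
  reduce S modulo (g_1, g_2, r, m_4):
  remainder 2*p ≠ 0; add m_5 = 2*p to the basis.

The other S-polynomials (S(g_1,g_2), S(g_1,m_4), S(g_2,m_4), S(r,m_4), S(g_1,m_5), S(g_2,m_5), S(r,m_5), S(m_4,m_5)) all reduce to 0 modulo the current basis, so we have a Gröbner basis.
Inter-reduce: drop elements whose leading term is divisible by another's, tail-reduce, and make monic.
Reduced Gröbner basis: {p, q + 2}.
The reduced Gröbner basis of I + (h) is {p, q + 2} ≠ {1}, a proper ideal, so the enlarged system stays consistent: h is independent of I, with normal form p*q - 2*p.

Ideal membership is decidable via reduction modulo a Gröbner basis.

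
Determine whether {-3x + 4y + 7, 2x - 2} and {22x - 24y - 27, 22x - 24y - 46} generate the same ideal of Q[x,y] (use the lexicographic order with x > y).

Two ideals are equal iff their reduced Gröbner bases coincide (the reduced basis is unique for a fixed ordering).
Buchberger on the first generating set:
f_1 = -3x + 4y + 7, LT = x.
f_2 = 2x - 2, LT = x.

S(f_1,f_2): lcm = x. S = -4/3y - 4/3.
  leading term y: no divisor's leading term divides it; move -4/3y to the remainder.
  leading term 1: no divisor's leading term divides it; move -4/3 to the remainder.
  remainder -4/3y - 4/3 ≠ 0; add g_3 = -4/3y - 4/3 to the basis.

The other S-polynomials (S(f_1,g_3), S(f_2,g_3)) all reduce to 0 modulo the current basis, so we have a Gröbner basis.
Inter-reduce: drop elements whose leading term is divisible by another's, tail-reduce, and make monic.
Reduced Gröbner basis: {x - 1, y + 1}.

Buchberger on the second generating set:
h_1 = 22x - 24y - 27, LT = x.
h_2 = 22x - 24y - 46, LT = x.

S(h_1,h_2): lcm = x. S = 19/22.
  leading term 1: no divisor's leading term divides it; move 19/22 to the remainder.
  remainder 19/22 ≠ 0; add k_3 = 19/22 to the basis.

The other S-polynomials (S(h_1,k_3), S(h_2,k_3)) all reduce to 0 modulo the current basis, so we have a Gröbner basis.
Inter-reduce: drop elements whose leading term is divisible by another's, tail-reduce, and make monic.
Reduced Gröbner basis: {1}.

The bases are distinct; the ideals are different.
The same test decides containment: I ⊆ J iff every generator of I reduces to 0 modulo a Gröbner basis of J.

No, the ideals differ.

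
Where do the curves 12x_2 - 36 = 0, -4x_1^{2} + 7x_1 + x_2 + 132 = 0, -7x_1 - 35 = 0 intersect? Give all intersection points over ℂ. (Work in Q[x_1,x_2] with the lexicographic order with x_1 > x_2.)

Compute a lex Gröbner basis by Buchberger's algorithm.
f_1 = 12x_2 - 36, LT = x_2.
f_2 = -4x_1^{2} + 7x_1 + x_2 + 132, LT = x_1^{2}.
f_3 = -7x_1 - 35, LT = x_1.

The S-polynomials (S(f_1,f_2), S(f_1,f_3), S(f_2,f_3)) all reduce to 0 modulo the current basis, so we have a Gröbner basis.
Inter-reduce: drop elements whose leading term is divisible by another's, tail-reduce, and make monic.
Reduced Gröbner basis: {x_1 + 5, x_2 - 3}.

From the last basis element, x_2 - 3 = 0, so x_2 takes values in {3}. Each choice, substituted upward through the basis, yields the corresponding point(s) of the solution set.
  x_2 = 3: the earlier basis element becomes x_1 + 5 = 0, giving x_1 = -5 — point (-5, 3).
Each listed point satisfies every original equation (direct substitution).

{(-5, 3)}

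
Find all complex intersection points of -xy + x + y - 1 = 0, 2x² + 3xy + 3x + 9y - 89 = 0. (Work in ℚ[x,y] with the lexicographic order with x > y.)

Compute a lex Gröbner basis by Buchberger's algorithm.
f_1 = -xy + x + y - 1, LT = xy.
f_2 = 2x² + 3xy + 3x + 9y - 89, LT = x².

S(f_1,f_2): lcm = x²y. S = -x² - 3/2xy² - 5/2xy + x - 9/2y² + 89/2y.
  reduce S modulo (f_1, f_2):
  remainder -6y² + 48y - 42 ≠ 0; add h_3 = -6y² + 48y - 42 to the basis.

The other S-polynomials (S(f_1,h_3), S(f_2,h_3)) all reduce to 0 modulo the current basis, so we have a Gröbner basis.
Inter-reduce: drop elements whose leading term is divisible by another's, tail-reduce, and make monic.
Reduced Gröbner basis: {x² + 3x + 6y - 46, xy - x - y + 1, y² - 8y + 7}.

Since the basis is lex-ordered, y² - 8y + 7 is univariate in y. Its roots are {1, 7}. Back-substituting each root into the other basis elements fixes the other coordinates.
  y = 1: the earlier basis element becomes x² + 3x - 40 = 0, giving x = -8, 5 — points (-8, 1), (5, 1).
  y = 7: the earlier basis elements become x² + 3x - 4 = 0; 6x - 6 = 0, giving x = 1 — point (1, 7).

{(-8, 1), (5, 1), (1, 7)}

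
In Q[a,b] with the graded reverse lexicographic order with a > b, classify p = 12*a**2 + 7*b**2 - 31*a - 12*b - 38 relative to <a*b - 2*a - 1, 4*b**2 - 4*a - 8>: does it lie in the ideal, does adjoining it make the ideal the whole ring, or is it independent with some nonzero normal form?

12*a**2 + 7*b**2 - 31*a - 12*b - 38 lies in I (it reduces to 0).

First compute the reduced Gröbner basis of I by Buchberger's algorithm.
f_1 = a*b - 2*a - 1, LT = a*b.
f_2 = 4*b**2 - 4*a - 8, LT = b**2.

S(f_1,f_2): lcm = a*b**2. S = a**2 - 2*a*b + 2*a - b.
  leading term a**2: no divisor's leading term divides it; move a**2 to the remainder.
  leading term a*b: subtract (-2)·f_1 from -2*a*b + 2*a - b → -2*a - b - 2
  leading term a: no divisor's leading term divides it; move -2*a to the remainder.
  leading term b: no divisor's leading term divides it; move -b to the remainder.
  leading term 1: no divisor's leading term divides it; move -2 to the remainder.
  remainder a**2 - 2*a - b - 2 ≠ 0; add h_3 = a**2 - 2*a - b - 2 to the basis.

The other S-polynomials (S(f_1,h_3), S(f_2,h_3)) all reduce to 0 modulo the current basis, so we have a Gröbner basis.
Inter-reduce: drop elements whose leading term is divisible by another's, tail-reduce, and make monic.
Reduced Gröbner basis: {a**2 - 2*a - b - 2, a*b - 2*a - 1, b**2 - a - 2}.
Label its elements g_1 = a**2 - 2*a - b - 2, g_2 = a*b - 2*a - 1, g_3 = b**2 - a - 2.

Reduce p = 12*a**2 + 7*b**2 - 31*a - 12*b - 38 modulo G:
  leading term a**2: subtract (12)·g_1 from 12*a**2 + 7*b**2 - 31*a - 12*b - 38 → 7*b**2 - 7*a - 14
  leading term b**2: subtract (7)·g_3 from 7*b**2 - 7*a - 14 → 0
  normal form = 0.
Since the normal form is 0, p ∈ I.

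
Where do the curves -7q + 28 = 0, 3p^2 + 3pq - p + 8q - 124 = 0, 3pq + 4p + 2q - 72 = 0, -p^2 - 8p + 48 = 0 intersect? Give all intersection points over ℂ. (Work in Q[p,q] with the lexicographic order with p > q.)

Compute a lex Gröbner basis by Buchberger's algorithm.
f_1 = -7q + 28, LT = q.
f_2 = 3p^2 + 3pq - p + 8q - 124, LT = p^2.
f_3 = 3pq + 4p + 2q - 72, LT = pq.
f_4 = -p^2 - 8p + 48, LT = p^2.

S(f_1,f_3): lcm = pq. S = -16/3p - 2/3q + 24.
  leading term p: no divisor's leading term divides it; move -16/3p to the remainder.
  leading term q: subtract (2/21)·f_1 from -2/3q + 24 → 64/3
  leading term 1: no divisor's leading term divides it; move 64/3 to the remainder.
  remainder -16/3p + 64/3 ≠ 0; add h_5 = -16/3p + 64/3 to the basis.

The other S-polynomials (S(f_1,f_2), S(f_1,f_4), S(f_2,f_3), S(f_2,f_4), S(f_3,f_4), S(f_1,h_5), S(f_2,h_5), S(f_3,h_5), S(f_4,h_5)) all reduce to 0 modulo the current basis, so we have a Gröbner basis.
Inter-reduce: drop elements whose leading term is divisible by another's, tail-reduce, and make monic.
Reduced Gröbner basis: {p - 4, q - 4}.

From the last basis element, q - 4 = 0, so q takes values in {4}. Each choice, substituted upward through the basis, yields the corresponding point(s) of the solution set.
  q = 4: the earlier basis element becomes p - 4 = 0, giving p = 4 — point (4, 4).
Substituting each solution back into the original system confirms all equations vanish.

{(4, 4)}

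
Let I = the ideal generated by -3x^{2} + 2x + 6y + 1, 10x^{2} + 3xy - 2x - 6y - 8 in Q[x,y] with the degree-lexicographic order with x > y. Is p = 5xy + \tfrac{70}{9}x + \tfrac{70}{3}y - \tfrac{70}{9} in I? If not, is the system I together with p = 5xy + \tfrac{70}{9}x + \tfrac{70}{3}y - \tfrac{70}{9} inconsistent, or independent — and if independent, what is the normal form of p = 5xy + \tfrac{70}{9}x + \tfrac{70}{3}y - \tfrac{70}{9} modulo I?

5xy + \tfrac{70}{9}x + \tfrac{70}{3}y - \tfrac{70}{9} lies in I (it reduces to 0).

First compute the reduced Gröbner basis of I by Buchberger's algorithm.
f_1 = -3x^{2} + 2x + 6y + 1, LT = x^{2}.
f_2 = 10x^{2} + 3xy - 2x - 6y - 8, LT = x^{2}.

S(f_1,f_2): lcm = x^{2}. S = -\tfrac{3}{10}xy - \tfrac{7}{15}x - \tfrac{7}{5}y + \tfrac{7}{15}.
  reduce S modulo (f_1, f_2):
  remainder -\tfrac{3}{10}xy - \tfrac{7}{15}x - \tfrac{7}{5}y + \tfrac{7}{15} ≠ 0; add h_3 = -\tfrac{3}{10}xy - \tfrac{7}{15}x - \tfrac{7}{5}y + \tfrac{7}{15} to the basis.

S(f_1,h_3): lcm = x^{2}y. S = -\tfrac{14}{9}x^{2} - \tfrac{16}{3}xy - 2y^{2} + \tfrac{14}{9}x - \tfrac{1}{3}y.
  reduce S modulo (f_1, f_2, h_3):
  remainder -2y^{2} + \tfrac{238}{27}x + \tfrac{193}{9}y - \tfrac{238}{27} ≠ 0; add h_4 = -2y^{2} + \tfrac{238}{27}x + \tfrac{193}{9}y - \tfrac{238}{27} to the basis.

The other S-polynomials (S(f_2,h_3), S(f_1,h_4), S(f_2,h_4), S(h_3,h_4)) all reduce to 0 modulo the current basis, so we have a Gröbner basis.
Inter-reduce: drop elements whose leading term is divisible by another's, tail-reduce, and make monic.
Reduced Gröbner basis: {x^{2} - \tfrac{2}{3}x - 2y - \tfrac{1}{3}, xy + \tfrac{14}{9}x + \tfrac{14}{3}y - \tfrac{14}{9}, y^{2} - \tfrac{119}{27}x - \tfrac{193}{18}y + \tfrac{119}{27}}.
Label its elements g_1 = x^{2} - \tfrac{2}{3}x - 2y - \tfrac{1}{3}, g_2 = xy + \tfrac{14}{9}x + \tfrac{14}{3}y - \tfrac{14}{9}, g_3 = y^{2} - \tfrac{119}{27}x - \tfrac{193}{18}y + \tfrac{119}{27}.

Reduce p = 5xy + \tfrac{70}{9}x + \tfrac{70}{3}y - \tfrac{70}{9} modulo G:
  leading term xy: subtract (5)·g_2 from 5xy + \tfrac{70}{9}x + \tfrac{70}{3}y - \tfrac{70}{9} → 0
  normal form = 0.
Since the normal form is 0, p ∈ I.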